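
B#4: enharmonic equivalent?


Reasoning:
Enharmonic notes sound the same pitch but are spelled with different letter names
B# and C name the same pitch class
Octave numbers change at C, so B#4 = C5
= C5


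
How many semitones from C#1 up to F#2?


Step by step:
Absolute semitone position = octave×12 + chromatic position
C#1: 1×12 + 1 = 13
F#2: 2×12 + 6 = 30
Difference = 30 - 13 = 17
= 17 semitones


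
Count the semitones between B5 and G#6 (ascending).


Solution.
Absolute semitone position = octave×12 + chromatic position
B5: 5×12 + 11 = 71
G#6: 6×12 + 8 = 80
Difference = 80 - 71 = 9
= 9 semitones


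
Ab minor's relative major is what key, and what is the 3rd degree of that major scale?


The relative major shares the key signature and is a minor 3rd above the minor tonic
A minor 3rd above Ab is Cb
→ relative major of Ab minor is Cb major
Cb major scale: Cb Db Eb Fb Gb Ab Bb
= Cb major; 3rd degree = Eb


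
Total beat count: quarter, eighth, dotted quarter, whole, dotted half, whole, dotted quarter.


Reasoning:
Beat values:
  quarter = 1 beat
  eighth = 0.5 beats
  dotted quarter = 1.5 beats
  whole = 4 beats
  dotted half = 3 beats
  whole = 4 beats
  dotted quarter = 1.5 beats
Sum = 1 + 0.5 + 1.5 + 4 + 3 + 4 + 1.5
= 15.5 beats


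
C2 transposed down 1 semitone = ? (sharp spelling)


C2: chromatic position 0 in octave 2 → absolute = 2×12 + 0 = 24
Transpose down 1: 24 - 1 = 23
23 = 1×12 + 11 → B in octave 1
Result = B1


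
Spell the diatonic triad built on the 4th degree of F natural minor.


Let's work it out.
F natural minor scale: F G Ab Bb C Db Eb
Diatonic triad on degree 4 stacks scale notes 4, 6, 1: Bb Db F
Bb→Db = 3 semitones; Bb→F = 7 semitones → minor triad
= Bb Db F (minor)


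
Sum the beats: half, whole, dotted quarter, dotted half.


Reasoning:
Beat values:
  half = 2 beats
  whole = 4 beats
  dotted quarter = 1.5 beats
  dotted half = 3 beats
Sum = 2 + 4 + 1.5 + 3
= 10.5 beats


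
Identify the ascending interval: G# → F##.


Reasoning:
Letter names: G → F spans 7 letter names → a 7th
Semitones: G# → F## = 11 half-steps
A 7th of 11 semitones is a major 7th
= major 7th


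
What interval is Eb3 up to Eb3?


Working:
Letter names: E → E spans 1 letter name → a unison
Semitones: Eb3 → Eb3 = 0 half-steps
A unison of 0 semitones is a perfect unison
= perfect unison


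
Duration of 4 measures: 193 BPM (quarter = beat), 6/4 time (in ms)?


Let's work it out.
Quarter-note beat duration = 60000 / 193 ms
Beats per measure (6/4) = 6
One measure = 6 × 60000 / 193 = 360000 / 193 ms
4 measures = 4 × 360000 / 193 = 1440000 / 193
= 7461.1 ms


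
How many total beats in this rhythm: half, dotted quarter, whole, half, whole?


Beat values:
  half = 2 beats
  dotted quarter = 1.5 beats
  whole = 4 beats
  half = 2 beats
  whole = 4 beats
Sum = 2 + 1.5 + 4 + 2 + 4
= 13.5 beats


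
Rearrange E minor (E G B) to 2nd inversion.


Root position: E G B
2nd inversion: move root and 3rd up an octave
Bass note: B
Notes (bottom to top) = B E G


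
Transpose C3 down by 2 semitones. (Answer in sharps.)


C3: chromatic position 0 in octave 3 → absolute = 3×12 + 0 = 36
Transpose down 2: 36 - 2 = 34
34 = 2×12 + 10 → A# in octave 2
Result = A#2


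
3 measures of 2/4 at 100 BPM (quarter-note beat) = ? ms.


Quarter-note beat duration = 60000 / 100 ms
Beats per measure (2/4) = 2
One measure = 2 × 60000 / 100 = 120000 / 100 ms
3 measures = 3 × 120000 / 100 = 360000 / 100
= 3600.0 ms


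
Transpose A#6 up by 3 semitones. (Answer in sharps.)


Reasoning:
A#6: chromatic position 10 in octave 6 → absolute = 6×12 + 10 = 82
Transpose up 3: 82 + 3 = 85
85 = 7×12 + 1 → C# in octave 7
Result = C#7


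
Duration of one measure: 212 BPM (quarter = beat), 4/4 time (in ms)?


Solution.
Quarter-note beat duration = 60000 / 212 ms
Beats per measure (4/4) = 4
One measure = 4 × 60000 / 212 = 240000 / 212 ms
= 1132.1 ms


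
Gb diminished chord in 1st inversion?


Let's work it out.
Root position: Gb Bbb Dbb
1st inversion: move root up an octave
Bass note: Bbb
Notes (bottom to top) = Bbb Dbb Gb


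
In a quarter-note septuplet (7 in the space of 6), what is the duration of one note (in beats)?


Working:
Septuplet: 7 notes occupy the space of 6 quarter notes
Space = 6 × 1 = 6 beats
Each septuplet note = 6 / 7 = 6/7 beats
= 6/7 beats


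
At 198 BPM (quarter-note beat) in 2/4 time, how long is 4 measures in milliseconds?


Quarter-note beat duration = 60000 / 198 ms
Beats per measure (2/4) = 2
One measure = 2 × 60000 / 198 = 120000 / 198 ms
4 measures = 4 × 120000 / 198 = 480000 / 198
= 2424.2 ms


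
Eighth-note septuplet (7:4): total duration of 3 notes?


Septuplet: 7 notes occupy the space of 4 eighth notes
Space = 4 × 1/2 = 2 beats
Each septuplet note = 2 / 7 = 2/7 beats
3 notes = 3 × 2/7 = 6/7
= 6/7 beats


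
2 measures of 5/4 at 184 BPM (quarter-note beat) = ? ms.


Solution.
Quarter-note beat duration = 60000 / 184 ms
Beats per measure (5/4) = 5
One measure = 5 × 60000 / 184 = 300000 / 184 ms
2 measures = 2 × 300000 / 184 = 600000 / 184
= 3260.9 ms


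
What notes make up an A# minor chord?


Minor triad = root + minor 3rd (3 semitones) + perfect 5th (7 semitones)
A triad on A# stacks thirds, so the chord tones use letter names A-C-E
Root: A#
Minor 3rd above A#: C#
Perfect 5th above A#: E#
Chord = A# C# E#


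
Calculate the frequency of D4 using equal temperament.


Let's work it out.
f = 440 × 2^(n/12) where n = semitones from A4
D4: -7 semitones from A4
f = 440 × 2^(-7/12)
f = 293.66 Hz


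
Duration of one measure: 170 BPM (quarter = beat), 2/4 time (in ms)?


Working:
Quarter-note beat duration = 60000 / 170 ms
Beats per measure (2/4) = 2
One measure = 2 × 60000 / 170 = 120000 / 170 ms
= 705.9 ms


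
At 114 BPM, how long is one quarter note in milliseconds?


Let's work it out.
One quarter-note beat = 60000 / BPM = 60000 / 114 ms
Duration = 60000 / 114
= 526.3 ms


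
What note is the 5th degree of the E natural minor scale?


Solution.
Natural minor scale pattern: W-H-W-W-H-W-W (2-1-2-2-1-2-2 semitones)
Starting from E:
  E + 2 semitones → F#
  F# + 1 semitone → G
  G + 2 semitones → A
  A + 2 semitones → B
  B + 1 semitone → C
  C + 2 semitones → D
  D + 2 semitones → E
Scale: E F# G A B C D
Degree 5 = B


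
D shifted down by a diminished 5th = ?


Solution.
diminished 5th: 5 letter names, 6 semitones
Letter: D - 4 → G
Pitch: D - 6 semitones, spelled as a G → G#
= G#


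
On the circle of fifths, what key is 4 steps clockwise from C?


Solution.
Each clockwise step on the circle of fifths moves up a perfect 5th
From C: C → G → D → A → E
= E


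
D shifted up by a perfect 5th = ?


Working:
perfect 5th: 5 letter names, 7 semitones
Letter: D + 4 → A
Pitch: D + 7 semitones, spelled as an A → A
= A


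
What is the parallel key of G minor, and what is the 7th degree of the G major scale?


Parallel keys share the same tonic but differ in mode
G minor → parallel is G major
G major scale: G A B C D E F#
= G major; 7th degree = F#


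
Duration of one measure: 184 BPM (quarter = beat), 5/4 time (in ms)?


Step by step:
Quarter-note beat duration = 60000 / 184 ms
Beats per measure (5/4) = 5
One measure = 5 × 60000 / 184 = 300000 / 184 ms
= 1630.4 ms


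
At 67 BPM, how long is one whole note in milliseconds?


Step by step:
One quarter-note beat = 60000 / BPM = 60000 / 67 ms
Whole note = 4 × quarter note
Duration = 4 × 60000 / 67 = 240000 / 67
= 3582.1 ms


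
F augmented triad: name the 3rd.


Augmented triad = root + major 3rd (4 semitones) + augmented 5th (8 semitones)
A triad on F stacks thirds, so the chord tones use letter names F-A-C
Root: F
Major 3rd above F: A
Augmented 5th above F: C#
The 3rd = A


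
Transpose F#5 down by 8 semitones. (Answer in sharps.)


Reasoning:
F#5: chromatic position 6 in octave 5 → absolute = 5×12 + 6 = 66
Transpose down 8: 66 - 8 = 58
58 = 4×12 + 10 → A# in octave 4
Result = A#4


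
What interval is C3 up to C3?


Working:
Letter names: C → C spans 1 letter name → a unison
Semitones: C3 → C3 = 0 half-steps
A unison of 0 semitones is a perfect unison
= perfect unison


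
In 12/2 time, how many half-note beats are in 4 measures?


Let's work it out.
Time signature 12/2: the bottom number 2 means the half note gets one count
The top number 12 means 12 half-note beats per measure
Total = 12 × 4 measures
= 48 half-note beats


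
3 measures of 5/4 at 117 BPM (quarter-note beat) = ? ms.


Reasoning:
Quarter-note beat duration = 60000 / 117 ms
Beats per measure (5/4) = 5
One measure = 5 × 60000 / 117 = 300000 / 117 ms
3 measures = 3 × 300000 / 117 = 900000 / 117
= 7692.3 ms


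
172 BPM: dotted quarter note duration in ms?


One quarter-note beat = 60000 / BPM = 60000 / 172 ms
Dotted quarter note = 3/2 × quarter note
Duration = 3/2 × 60000 / 172 = 90000 / 172
= 523.3 ms


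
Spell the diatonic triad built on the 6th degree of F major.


Solution.
F major scale: F G A Bb C D E
Diatonic triad on degree 6 stacks scale notes 6, 1, 3: D F A
D→F = 3 semitones; D→A = 7 semitones → minor triad
= D F A (minor)


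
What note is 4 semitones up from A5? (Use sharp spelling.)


Working:
A5: chromatic position 9 in octave 5 → absolute = 5×12 + 9 = 69
Transpose up 4: 69 + 4 = 73
73 = 6×12 + 1 → C# in octave 6
Result = C#6


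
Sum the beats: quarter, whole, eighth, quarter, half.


Beat values:
  quarter = 1 beat
  whole = 4 beats
  eighth = 0.5 beats
  quarter = 1 beat
  half = 2 beats
Sum = 1 + 4 + 0.5 + 1 + 2
= 8.5 beats


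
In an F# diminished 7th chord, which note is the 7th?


Working:
Diminished 7th chord = root + minor 3rd + diminished 5th + diminished 7th
Seventh chords stack in thirds, so the letter names are F-A-C-E
Root: F#
Minor 3rd above F#: A
Diminished 5th above F#: C
Diminished 7th above F#: Eb
The 7th = Eb


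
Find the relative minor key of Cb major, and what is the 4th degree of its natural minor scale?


Step by step:
The relative minor shares the major's key signature and starts on its 6th degree
6th degree = a major 6th above the tonic; a major 6th above Cb is Ab
→ relative minor of Cb major is Ab minor
Ab natural minor scale: Ab Bb Cb Db Eb Fb Gb
= Ab minor; 4th degree = Db


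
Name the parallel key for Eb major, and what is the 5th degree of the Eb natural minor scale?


Reasoning:
Parallel keys share the same tonic but differ in mode
Eb major → parallel is Eb minor
Eb natural minor scale: Eb F Gb Ab Bb Cb Db
= Eb minor; 5th degree = Bb


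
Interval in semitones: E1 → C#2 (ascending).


Absolute semitone position = octave×12 + chromatic position
E1: 1×12 + 4 = 16
C#2: 2×12 + 1 = 25
Difference = 25 - 16 = 9
= 9 semitones


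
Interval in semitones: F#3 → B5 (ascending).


Absolute semitone position = octave×12 + chromatic position
F#3: 3×12 + 6 = 42
B5: 5×12 + 11 = 71
Difference = 71 - 42 = 29
= 29 semitones


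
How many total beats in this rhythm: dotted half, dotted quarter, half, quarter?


Reasoning:
Beat values:
  dotted half = 3 beats
  dotted quarter = 1.5 beats
  half = 2 beats
  quarter = 1 beat
Sum = 3 + 1.5 + 2 + 1
= 7.5 beats


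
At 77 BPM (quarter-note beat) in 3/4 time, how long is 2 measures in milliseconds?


Solution.
Quarter-note beat duration = 60000 / 77 ms
Beats per measure (3/4) = 3
One measure = 3 × 60000 / 77 = 180000 / 77 ms
2 measures = 2 × 180000 / 77 = 360000 / 77
= 4675.3 ms


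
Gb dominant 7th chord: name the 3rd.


Solution.
Dominant 7th chord = root + major 3rd + perfect 5th + minor 7th
Seventh chords stack in thirds, so the letter names are G-B-D-F
Root: Gb
Major 3rd above Gb: Bb
Perfect 5th above Gb: Db
Minor 7th above Gb: Fb
The 3rd = Bb


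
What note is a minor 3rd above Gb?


Solution.
A 3rd spans 3 letter names, so from G we land on B
A minor 3rd = 3 semitones above Gb
Spell B at that pitch: Bbb
= Bbb


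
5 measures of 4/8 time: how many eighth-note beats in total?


Let's work it out.
Time signature 4/8: the bottom number 8 means the eighth note gets one count
The top number 4 means 4 eighth-note beats per measure
Total = 4 × 5 measures
= 20 eighth-note beats


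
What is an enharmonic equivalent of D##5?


Solution.
Enharmonic notes sound the same pitch but are spelled with different letter names
D## and E name the same pitch class
= E5


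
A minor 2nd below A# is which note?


A 2nd spans 2 letter names, so from A we land on G
A minor 2nd = 1 semitone below A#
Spell G at that pitch: G##
= G##


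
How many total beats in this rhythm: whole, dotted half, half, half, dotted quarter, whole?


Beat values:
  whole = 4 beats
  dotted half = 3 beats
  half = 2 beats
  half = 2 beats
  dotted quarter = 1.5 beats
  whole = 4 beats
Sum = 4 + 3 + 2 + 2 + 1.5 + 4
= 16.5 beats


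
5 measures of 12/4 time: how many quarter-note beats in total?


Reasoning:
Time signature 12/4: the bottom number 4 means the quarter note gets one count
The top number 12 means 12 quarter-note beats per measure
Total = 12 × 5 measures
= 60 quarter-note beats


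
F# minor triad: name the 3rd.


Let's work it out.
Minor triad = root + minor 3rd (3 semitones) + perfect 5th (7 semitones)
A triad on F# stacks thirds, so the chord tones use letter names F-A-C
Root: F#
Minor 3rd above F#: A
Perfect 5th above F#: C#
The 3rd = A


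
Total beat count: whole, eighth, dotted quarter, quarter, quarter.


Beat values:
  whole = 4 beats
  eighth = 0.5 beats
  dotted quarter = 1.5 beats
  quarter = 1 beat
  quarter = 1 beat
Sum = 4 + 0.5 + 1.5 + 1 + 1
= 8 beats


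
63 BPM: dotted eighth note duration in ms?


Working:
One quarter-note beat = 60000 / BPM = 60000 / 63 ms
Dotted eighth note = 3/4 × quarter note
Duration = 3/4 × 60000 / 63 = 45000 / 63
= 714.3 ms


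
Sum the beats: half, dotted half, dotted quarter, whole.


Step by step:
Beat values:
  half = 2 beats
  dotted half = 3 beats
  dotted quarter = 1.5 beats
  whole = 4 beats
Sum = 2 + 3 + 1.5 + 4
= 10.5 beats


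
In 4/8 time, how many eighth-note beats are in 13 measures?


Time signature 4/8: the bottom number 8 means the eighth note gets one count
The top number 4 means 4 eighth-note beats per measure
Total = 4 × 13 measures
= 52 eighth-note beats


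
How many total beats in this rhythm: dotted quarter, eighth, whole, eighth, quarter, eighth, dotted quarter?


Reasoning:
Beat values:
  dotted quarter = 1.5 beats
  eighth = 0.5 beats
  whole = 4 beats
  eighth = 0.5 beats
  quarter = 1 beat
  eighth = 0.5 beats
  dotted quarter = 1.5 beats
Sum = 1.5 + 0.5 + 4 + 0.5 + 1 + 0.5 + 1.5
= 9.5 beats


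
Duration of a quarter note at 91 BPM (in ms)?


One quarter-note beat = 60000 / BPM = 60000 / 91 ms
Duration = 60000 / 91
= 659.3 ms


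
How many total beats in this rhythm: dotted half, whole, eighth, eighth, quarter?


Reasoning:
Beat values:
  dotted half = 3 beats
  whole = 4 beats
  eighth = 0.5 beats
  eighth = 0.5 beats
  quarter = 1 beat
Sum = 3 + 4 + 0.5 + 0.5 + 1
= 9 beats


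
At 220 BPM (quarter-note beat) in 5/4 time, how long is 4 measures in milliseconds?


Step by step:
Quarter-note beat duration = 60000 / 220 ms
Beats per measure (5/4) = 5
One measure = 5 × 60000 / 220 = 300000 / 220 ms
4 measures = 4 × 300000 / 220 = 1200000 / 220
= 5454.5 ms


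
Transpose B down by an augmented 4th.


Let's work it out.
augmented 4th: 4 letter names, 6 semitones
Letter: B - 3 → F
Pitch: B - 6 semitones, spelled as an F → F
= F


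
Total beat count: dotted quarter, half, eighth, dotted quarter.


Beat values:
  dotted quarter = 1.5 beats
  half = 2 beats
  eighth = 0.5 beats
  dotted quarter = 1.5 beats
Sum = 1.5 + 2 + 0.5 + 1.5
= 5.5 beats


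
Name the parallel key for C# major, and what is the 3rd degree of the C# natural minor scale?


Parallel keys share the same tonic but differ in mode
C# major → parallel is C# minor
C# natural minor scale: C# D# E F# G# A B
= C# minor; 3rd degree = E


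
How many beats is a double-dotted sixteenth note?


Solution.
Base sixteenth note = 1/4 beats
Dot 1 adds half the previous value: +1/8
Dot 2 adds half the previous value: +1/16
One double-dotted sixteenth = 1/4 + 1/8 + 1/16 = 7/16
= 7/16 beats


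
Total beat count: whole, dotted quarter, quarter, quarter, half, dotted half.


Beat values:
  whole = 4 beats
  dotted quarter = 1.5 beats
  quarter = 1 beat
  quarter = 1 beat
  half = 2 beats
  dotted half = 3 beats
Sum = 4 + 1.5 + 1 + 1 + 2 + 3
= 12.5 beats


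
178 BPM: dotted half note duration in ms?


Step by step:
One quarter-note beat = 60000 / BPM = 60000 / 178 ms
Dotted half note = 3 × quarter note
Duration = 3 × 60000 / 178 = 180000 / 178
= 1011.2 ms


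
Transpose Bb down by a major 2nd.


Step by step:
major 2nd: 2 letter names, 2 semitones
Letter: B - 1 → A
Pitch: Bb - 2 semitones, spelled as an A → Ab
= Ab


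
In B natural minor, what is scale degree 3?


Working:
Natural minor scale pattern: W-H-W-W-H-W-W (2-1-2-2-1-2-2 semitones)
Starting from B:
  B + 2 semitones → C#
  C# + 1 semitone → D
  D + 2 semitones → E
  E + 2 semitones → F#
  F# + 1 semitone → G
  G + 2 semitones → A
  A + 2 semitones → B
Scale: B C# D E F# G A
Degree 3 = D


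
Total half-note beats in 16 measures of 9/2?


Reasoning:
Time signature 9/2: the bottom number 2 means the half note gets one count
The top number 9 means 9 half-note beats per measure
Total = 9 × 16 measures
= 144 half-note beats


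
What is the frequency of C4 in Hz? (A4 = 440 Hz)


Let's work it out.
f = 440 × 2^(n/12) where n = semitones from A4
C4: -9 semitones from A4
f = 440 × 2^(-9/12)
f = 261.63 Hz


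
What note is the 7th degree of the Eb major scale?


Solution.
Major scale pattern: W-W-H-W-W-W-H (2-2-1-2-2-2-1 semitones)
Starting from Eb:
  Eb + 2 semitones → F
  F + 2 semitones → G
  G + 1 semitone → Ab
  Ab + 2 semitones → Bb
  Bb + 2 semitones → C
  C + 2 semitones → D
  D + 1 semitone → Eb
Scale: Eb F G Ab Bb C D
Degree 7 = D


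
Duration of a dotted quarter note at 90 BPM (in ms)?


Reasoning:
One quarter-note beat = 60000 / BPM = 60000 / 90 ms
Dotted quarter note = 3/2 × quarter note
Duration = 3/2 × 60000 / 90 = 90000 / 90
= 1000.0 ms


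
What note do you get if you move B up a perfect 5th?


perfect 5th: 5 letter names, 7 semitones
Letter: B + 4 → F
Pitch: B + 7 semitones, spelled as an F → F#
= F#


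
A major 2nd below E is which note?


A 2nd spans 2 letter names, so from E we land on D
A major 2nd = 2 semitones below E
Spell D at that pitch: D
= D


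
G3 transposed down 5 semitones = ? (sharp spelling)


G3: chromatic position 7 in octave 3 → absolute = 3×12 + 7 = 43
Transpose down 5: 43 - 5 = 38
38 = 3×12 + 2 → D in octave 3
Result = D3


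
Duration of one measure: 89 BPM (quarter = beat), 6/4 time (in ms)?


Working:
Quarter-note beat duration = 60000 / 89 ms
Beats per measure (6/4) = 6
One measure = 6 × 60000 / 89 = 360000 / 89 ms
= 4044.9 ms


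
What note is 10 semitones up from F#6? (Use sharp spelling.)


F#6: chromatic position 6 in octave 6 → absolute = 6×12 + 6 = 78
Transpose up 10: 78 + 10 = 88
88 = 7×12 + 4 → E in octave 7
Result = E7


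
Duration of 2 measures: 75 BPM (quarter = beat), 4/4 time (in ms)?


Let's work it out.
Quarter-note beat duration = 60000 / 75 ms
Beats per measure (4/4) = 4
One measure = 4 × 60000 / 75 = 240000 / 75 ms
2 measures = 2 × 240000 / 75 = 480000 / 75
= 6400.0 ms


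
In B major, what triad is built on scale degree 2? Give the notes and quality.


Step by step:
B major scale: B C# D# E F# G# A#
Diatonic triad on degree 2 stacks scale notes 2, 4, 6: C# E G#
C#→E = 3 semitones; C#→G# = 7 semitones → minor triad
= C# E G# (minor)


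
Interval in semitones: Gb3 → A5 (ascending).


Absolute semitone position = octave×12 + chromatic position
Gb3: 3×12 + 6 = 42
A5: 5×12 + 9 = 69
Difference = 69 - 42 = 27
= 27 semitones


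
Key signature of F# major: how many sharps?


Step by step:
Sharp major keys follow the circle of fifths: C(0), G(1), D(2), A(3), E(4), B(5), F#(6), C#(7)
F# major has 6 sharps
Order of sharps: F# C# G# D# A# E# B# → first 6: F#, C#, G#, D#, A#, E#
= 6 sharps


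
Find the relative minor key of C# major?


Solution.
The relative minor shares the major's key signature and starts on its 6th degree
6th degree = a major 6th above the tonic; a major 6th above C# is A#
→ relative minor of C# major is A# minor
= A# minor


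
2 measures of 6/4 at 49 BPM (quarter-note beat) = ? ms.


Solution.
Quarter-note beat duration = 60000 / 49 ms
Beats per measure (6/4) = 6
One measure = 6 × 60000 / 49 = 360000 / 49 ms
2 measures = 2 × 360000 / 49 = 720000 / 49
= 14693.9 ms


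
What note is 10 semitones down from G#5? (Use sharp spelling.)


Step by step:
G#5: chromatic position 8 in octave 5 → absolute = 5×12 + 8 = 68
Transpose down 10: 68 - 10 = 58
58 = 4×12 + 10 → A# in octave 4
Result = A#4


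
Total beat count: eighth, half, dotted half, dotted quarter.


Solution.
Beat values:
  eighth = 0.5 beats
  half = 2 beats
  dotted half = 3 beats
  dotted quarter = 1.5 beats
Sum = 0.5 + 2 + 3 + 1.5
= 7 beats


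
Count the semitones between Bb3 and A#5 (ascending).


Working:
Absolute semitone position = octave×12 + chromatic position
Bb3: 3×12 + 10 = 46
A#5: 5×12 + 10 = 70
Difference = 70 - 46 = 24
= 24 semitones


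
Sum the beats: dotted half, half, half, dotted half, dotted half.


Working:
Beat values:
  dotted half = 3 beats
  half = 2 beats
  half = 2 beats
  dotted half = 3 beats
  dotted half = 3 beats
Sum = 3 + 2 + 2 + 3 + 3
= 13 beats


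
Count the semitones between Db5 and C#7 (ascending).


Working:
Absolute semitone position = octave×12 + chromatic position
Db5: 5×12 + 1 = 61
C#7: 7×12 + 1 = 85
Difference = 85 - 61 = 24
= 24 semitones


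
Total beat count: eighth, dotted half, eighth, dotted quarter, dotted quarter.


Let's work it out.
Beat values:
  eighth = 0.5 beats
  dotted half = 3 beats
  eighth = 0.5 beats
  dotted quarter = 1.5 beats
  dotted quarter = 1.5 beats
Sum = 0.5 + 3 + 0.5 + 1.5 + 1.5
= 7 beats


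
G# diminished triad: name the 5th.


Reasoning:
Diminished triad = root + minor 3rd (3 semitones) + diminished 5th (6 semitones)
A triad on G# stacks thirds, so the chord tones use letter names G-B-D
Root: G#
Minor 3rd above G#: B
Diminished 5th above G#: D
The 5th = D


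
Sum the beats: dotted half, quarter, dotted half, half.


Solution.
Beat values:
  dotted half = 3 beats
  quarter = 1 beat
  dotted half = 3 beats
  half = 2 beats
Sum = 3 + 1 + 3 + 2
= 9 beats


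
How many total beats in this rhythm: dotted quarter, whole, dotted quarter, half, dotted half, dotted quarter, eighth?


Beat values:
  dotted quarter = 1.5 beats
  whole = 4 beats
  dotted quarter = 1.5 beats
  half = 2 beats
  dotted half = 3 beats
  dotted quarter = 1.5 beats
  eighth = 0.5 beats
Sum = 1.5 + 4 + 1.5 + 2 + 3 + 1.5 + 0.5
= 14 beats


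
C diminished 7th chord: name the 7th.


Solution.
Diminished 7th chord = root + minor 3rd + diminished 5th + diminished 7th
Seventh chords stack in thirds, so the letter names are C-E-G-B
Root: C
Minor 3rd above C: Eb
Diminished 5th above C: Gb
Diminished 7th above C: Bbb
The 7th = Bbb


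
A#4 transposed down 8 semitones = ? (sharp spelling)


Step by step:
A#4: chromatic position 10 in octave 4 → absolute = 4×12 + 10 = 58
Transpose down 8: 58 - 8 = 50
50 = 4×12 + 2 → D in octave 4
Result = D4


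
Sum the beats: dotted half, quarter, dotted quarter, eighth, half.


Reasoning:
Beat values:
  dotted half = 3 beats
  quarter = 1 beat
  dotted quarter = 1.5 beats
  eighth = 0.5 beats
  half = 2 beats
Sum = 3 + 1 + 1.5 + 0.5 + 2
= 8 beats


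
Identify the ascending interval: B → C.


Letter names: B → C spans 2 letter names → a 2nd
Semitones: B → C = 1 half-step
A 2nd of 1 semitone is a minor 2nd
= minor 2nd


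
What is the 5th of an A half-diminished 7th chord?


Let's work it out.
Half-diminished 7th chord = root + minor 3rd + diminished 5th + minor 7th
Seventh chords stack in thirds, so the letter names are A-C-E-G
Root: A
Minor 3rd above A: C
Diminished 5th above A: Eb
Minor 7th above A: G
The 5th = Eb


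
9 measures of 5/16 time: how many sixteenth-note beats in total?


Time signature 5/16: the bottom number 16 means the sixteenth note gets one count
The top number 5 means 5 sixteenth-note beats per measure
Total = 5 × 9 measures
= 45 sixteenth-note beats


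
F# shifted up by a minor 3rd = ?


Step by step:
minor 3rd: 3 letter names, 3 semitones
Letter: F + 2 → A
Pitch: F# + 3 semitones, spelled as an A → A
= A


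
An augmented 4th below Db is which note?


Working:
A 4th spans 4 letter names, so from D we land on A
An augmented 4th = 6 semitones below Db
Spell A at that pitch: Abb
= Abb


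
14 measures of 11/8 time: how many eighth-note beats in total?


Solution.
Time signature 11/8: the bottom number 8 means the eighth note gets one count
The top number 11 means 11 eighth-note beats per measure
Total = 11 × 14 measures
= 154 eighth-note beats


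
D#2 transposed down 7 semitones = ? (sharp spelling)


D#2: chromatic position 3 in octave 2 → absolute = 2×12 + 3 = 27
Transpose down 7: 27 - 7 = 20
20 = 1×12 + 8 → G# in octave 1
Result = G#1


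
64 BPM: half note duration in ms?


One quarter-note beat = 60000 / BPM = 60000 / 64 ms
Half note = 2 × quarter note
Duration = 2 × 60000 / 64 = 120000 / 64
= 1875.0 ms


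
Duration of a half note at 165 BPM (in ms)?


Working:
One quarter-note beat = 60000 / BPM = 60000 / 165 ms
Half note = 2 × quarter note
Duration = 2 × 60000 / 165 = 120000 / 165
= 727.3 ms


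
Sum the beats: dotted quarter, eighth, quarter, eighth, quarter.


Let's work it out.
Beat values:
  dotted quarter = 1.5 beats
  eighth = 0.5 beats
  quarter = 1 beat
  eighth = 0.5 beats
  quarter = 1 beat
Sum = 1.5 + 0.5 + 1 + 0.5 + 1
= 4.5 beats


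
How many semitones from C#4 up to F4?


Absolute semitone position = octave×12 + chromatic position
C#4: 4×12 + 1 = 49
F4: 4×12 + 5 = 53
Difference = 53 - 49 = 4
= 4 semitones


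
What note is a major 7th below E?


Reasoning:
A 7th spans 7 letter names, so from E we land on F
A major 7th = 11 semitones below E
Spell F at that pitch: F
= F


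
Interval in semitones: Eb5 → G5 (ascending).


Absolute semitone position = octave×12 + chromatic position
Eb5: 5×12 + 3 = 63
G5: 5×12 + 7 = 67
Difference = 67 - 63 = 4
= 4 semitones


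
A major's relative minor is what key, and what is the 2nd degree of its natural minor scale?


Solution.
The relative minor shares the major's key signature and starts on its 6th degree
6th degree = a major 6th above the tonic; a major 6th above A is F#
→ relative minor of A major is F# minor
F# natural minor scale: F# G# A B C# D E
= F# minor; 2nd degree = G#


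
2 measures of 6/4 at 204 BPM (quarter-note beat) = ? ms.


Solution.
Quarter-note beat duration = 60000 / 204 ms
Beats per measure (6/4) = 6
One measure = 6 × 60000 / 204 = 360000 / 204 ms
2 measures = 2 × 360000 / 204 = 720000 / 204
= 3529.4 ms


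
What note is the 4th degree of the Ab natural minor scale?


Step by step:
Natural minor scale pattern: W-H-W-W-H-W-W (2-1-2-2-1-2-2 semitones)
Starting from Ab:
  Ab + 2 semitones → Bb
  Bb + 1 semitone → Cb
  Cb + 2 semitones → Db
  Db + 2 semitones → Eb
  Eb + 1 semitone → Fb
  Fb + 2 semitones → Gb
  Gb + 2 semitones → Ab
Scale: Ab Bb Cb Db Eb Fb Gb
Degree 4 = Db


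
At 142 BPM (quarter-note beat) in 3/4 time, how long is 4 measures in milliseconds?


Let's work it out.
Quarter-note beat duration = 60000 / 142 ms
Beats per measure (3/4) = 3
One measure = 3 × 60000 / 142 = 180000 / 142 ms
4 measures = 4 × 180000 / 142 = 720000 / 142
= 5070.4 ms


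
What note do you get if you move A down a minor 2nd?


Let's work it out.
minor 2nd: 2 letter names, 1 semitones
Letter: A - 1 → G
Pitch: A - 1 semitones, spelled as a G → G#
= G#


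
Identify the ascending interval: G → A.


Letter names: G → A spans 2 letter names → a 2nd
Semitones: G → A = 2 half-steps
A 2nd of 2 semitones is a major 2nd
= major 2nd


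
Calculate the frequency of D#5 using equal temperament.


f = 440 × 2^(n/12) where n = semitones from A4
D#5: 6 semitones from A4
f = 440 × 2^(6/12)
f = 622.25 Hz


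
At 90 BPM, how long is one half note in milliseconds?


Reasoning:
One quarter-note beat = 60000 / BPM = 60000 / 90 ms
Half note = 2 × quarter note
Duration = 2 × 60000 / 90 = 120000 / 90
= 1333.3 ms


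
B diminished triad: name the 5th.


Reasoning:
Diminished triad = root + minor 3rd (3 semitones) + diminished 5th (6 semitones)
A triad on B stacks thirds, so the chord tones use letter names B-D-F
Root: B
Minor 3rd above B: D
Diminished 5th above B: F
The 5th = F


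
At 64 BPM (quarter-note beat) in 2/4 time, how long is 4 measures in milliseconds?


Quarter-note beat duration = 60000 / 64 ms
Beats per measure (2/4) = 2
One measure = 2 × 60000 / 64 = 120000 / 64 ms
4 measures = 4 × 120000 / 64 = 480000 / 64
= 7500.0 ms


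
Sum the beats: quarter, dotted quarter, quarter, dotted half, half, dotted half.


Beat values:
  quarter = 1 beat
  dotted quarter = 1.5 beats
  quarter = 1 beat
  dotted half = 3 beats
  half = 2 beats
  dotted half = 3 beats
Sum = 1 + 1.5 + 1 + 3 + 2 + 3
= 11.5 beats


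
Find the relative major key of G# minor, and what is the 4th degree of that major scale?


Step by step:
The relative major shares the key signature and is a minor 3rd above the minor tonic
A minor 3rd above G# is B
→ relative major of G# minor is B major
B major scale: B C# D# E F# G# A#
= B major; 4th degree = E


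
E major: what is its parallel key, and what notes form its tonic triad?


Working:
Parallel keys share the same tonic but differ in mode
E major → parallel is E minor
Tonic triad of E minor = E G B
= E minor; triad = E G B


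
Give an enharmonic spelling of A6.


Solution.
Enharmonic notes sound the same pitch but are spelled with different letter names
A and G## name the same pitch class
= G##6


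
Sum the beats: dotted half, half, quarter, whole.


Working:
Beat values:
  dotted half = 3 beats
  half = 2 beats
  quarter = 1 beat
  whole = 4 beats
Sum = 3 + 2 + 1 + 4
= 10 beats


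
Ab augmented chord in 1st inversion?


Root position: Ab C E
1st inversion: move root up an octave
Bass note: C
Notes (bottom to top) = C E Ab


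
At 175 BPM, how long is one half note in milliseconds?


Reasoning:
One quarter-note beat = 60000 / BPM = 60000 / 175 ms
Half note = 2 × quarter note
Duration = 2 × 60000 / 175 = 120000 / 175
= 685.7 ms


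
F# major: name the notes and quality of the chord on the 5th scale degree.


Step by step:
F# major scale: F# G# A# B C# D# E#
Diatonic triad on degree 5 stacks scale notes 5, 7, 2: C# E# G#
C#→E# = 4 semitones; C#→G# = 7 semitones → major triad
= C# E# G# (major)


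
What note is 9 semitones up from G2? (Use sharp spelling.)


Solution.
G2: chromatic position 7 in octave 2 → absolute = 2×12 + 7 = 31
Transpose up 9: 31 + 9 = 40
40 = 3×12 + 4 → E in octave 3
Result = E3


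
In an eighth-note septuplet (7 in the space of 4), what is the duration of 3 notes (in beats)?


Step by step:
Septuplet: 7 notes occupy the space of 4 eighth notes
Space = 4 × 1/2 = 2 beats
Each septuplet note = 2 / 7 = 2/7 beats
3 notes = 3 × 2/7 = 6/7
= 6/7 beats


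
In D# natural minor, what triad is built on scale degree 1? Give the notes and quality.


Solution.
D# natural minor scale: D# E# F# G# A# B C#
Diatonic triad on degree 1 stacks scale notes 1, 3, 5: D# F# A#
D#→F# = 3 semitones; D#→A# = 7 semitones → minor triad
= D# F# A# (minor)


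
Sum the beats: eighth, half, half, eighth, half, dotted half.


Beat values:
  eighth = 0.5 beats
  half = 2 beats
  half = 2 beats
  eighth = 0.5 beats
  half = 2 beats
  dotted half = 3 beats
Sum = 0.5 + 2 + 2 + 0.5 + 2 + 3
= 10 beats


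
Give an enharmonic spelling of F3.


Reasoning:
Enharmonic notes sound the same pitch but are spelled with different letter names
F and E# name the same pitch class
= E#3


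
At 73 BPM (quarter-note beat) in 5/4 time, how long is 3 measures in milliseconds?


Quarter-note beat duration = 60000 / 73 ms
Beats per measure (5/4) = 5
One measure = 5 × 60000 / 73 = 300000 / 73 ms
3 measures = 3 × 300000 / 73 = 900000 / 73
= 12328.8 ms


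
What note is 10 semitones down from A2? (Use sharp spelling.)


Step by step:
A2: chromatic position 9 in octave 2 → absolute = 2×12 + 9 = 33
Transpose down 10: 33 - 10 = 23
23 = 1×12 + 11 → B in octave 1
Result = B1


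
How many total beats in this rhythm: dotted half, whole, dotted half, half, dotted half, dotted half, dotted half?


Step by step:
Beat values:
  dotted half = 3 beats
  whole = 4 beats
  dotted half = 3 beats
  half = 2 beats
  dotted half = 3 beats
  dotted half = 3 beats
  dotted half = 3 beats
Sum = 3 + 4 + 3 + 2 + 3 + 3 + 3
= 21 beats


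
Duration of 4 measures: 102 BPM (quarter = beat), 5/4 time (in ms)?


Step by step:
Quarter-note beat duration = 60000 / 102 ms
Beats per measure (5/4) = 5
One measure = 5 × 60000 / 102 = 300000 / 102 ms
4 measures = 4 × 300000 / 102 = 1200000 / 102
= 11764.7 ms


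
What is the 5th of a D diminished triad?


Let's work it out.
Diminished triad = root + minor 3rd (3 semitones) + diminished 5th (6 semitones)
A triad on D stacks thirds, so the chord tones use letter names D-F-A
Root: D
Minor 3rd above D: F
Diminished 5th above D: Ab
The 5th = Ab


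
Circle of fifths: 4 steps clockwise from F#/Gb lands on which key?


Each clockwise step on the circle of fifths moves up a perfect 5th
From F#/Gb: F#/Gb → Db → Ab → Eb → Bb
= Bb


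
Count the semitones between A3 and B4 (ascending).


Working:
Absolute semitone position = octave×12 + chromatic position
A3: 3×12 + 9 = 45
B4: 4×12 + 11 = 59
Difference = 59 - 45 = 14
= 14 semitones


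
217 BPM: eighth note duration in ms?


Working:
One quarter-note beat = 60000 / BPM = 60000 / 217 ms
Eighth note = 1/2 × quarter note
Duration = 1/2 × 60000 / 217 = 30000 / 217
= 138.2 ms


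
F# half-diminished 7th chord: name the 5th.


Half-diminished 7th chord = root + minor 3rd + diminished 5th + minor 7th
Seventh chords stack in thirds, so the letter names are F-A-C-E
Root: F#
Minor 3rd above F#: A
Diminished 5th above F#: C
Minor 7th above F#: E
The 5th = C


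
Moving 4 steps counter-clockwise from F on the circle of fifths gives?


Each counter-clockwise step moves down a perfect 5th (= up a perfect 4th)
From F: F → Bb → Eb → Ab → Db
= Db


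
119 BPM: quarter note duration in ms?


Step by step:
One quarter-note beat = 60000 / BPM = 60000 / 119 ms
Duration = 60000 / 119
= 504.2 ms


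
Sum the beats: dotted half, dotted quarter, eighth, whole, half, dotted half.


Beat values:
  dotted half = 3 beats
  dotted quarter = 1.5 beats
  eighth = 0.5 beats
  whole = 4 beats
  half = 2 beats
  dotted half = 3 beats
Sum = 3 + 1.5 + 0.5 + 4 + 2 + 3
= 14 beats


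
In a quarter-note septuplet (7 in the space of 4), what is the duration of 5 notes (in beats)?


Solution.
Septuplet: 7 notes occupy the space of 4 quarter notes
Space = 4 × 1 = 4 beats
Each septuplet note = 4 / 7 = 4/7 beats
5 notes = 5 × 4/7 = 20/7
= 20/7 beats


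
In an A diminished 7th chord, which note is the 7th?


Let's work it out.
Diminished 7th chord = root + minor 3rd + diminished 5th + diminished 7th
Seventh chords stack in thirds, so the letter names are A-C-E-G
Root: A
Minor 3rd above A: C
Diminished 5th above A: Eb
Diminished 7th above A: Gb
The 7th = Gb


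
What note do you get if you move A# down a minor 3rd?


Let's work it out.
minor 3rd: 3 letter names, 3 semitones
Letter: A - 2 → F
Pitch: A# - 3 semitones, spelled as an F → F##
= F##


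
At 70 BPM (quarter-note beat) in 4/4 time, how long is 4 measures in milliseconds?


Reasoning:
Quarter-note beat duration = 60000 / 70 ms
Beats per measure (4/4) = 4
One measure = 4 × 60000 / 70 = 240000 / 70 ms
4 measures = 4 × 240000 / 70 = 960000 / 70
= 13714.3 ms


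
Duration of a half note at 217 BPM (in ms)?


One quarter-note beat = 60000 / BPM = 60000 / 217 ms
Half note = 2 × quarter note
Duration = 2 × 60000 / 217 = 120000 / 217
= 553.0 ms


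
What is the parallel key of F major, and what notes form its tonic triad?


Reasoning:
Parallel keys share the same tonic but differ in mode
F major → parallel is F minor
Tonic triad of F minor = F Ab C
= F minor; triad = F Ab C


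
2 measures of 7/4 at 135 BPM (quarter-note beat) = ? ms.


Quarter-note beat duration = 60000 / 135 ms
Beats per measure (7/4) = 7
One measure = 7 × 60000 / 135 = 420000 / 135 ms
2 measures = 2 × 420000 / 135 = 840000 / 135
= 6222.2 ms


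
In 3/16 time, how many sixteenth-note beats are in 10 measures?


Working:
Time signature 3/16: the bottom number 16 means the sixteenth note gets one count
The top number 3 means 3 sixteenth-note beats per measure
Total = 3 × 10 measures
= 30 sixteenth-note beats


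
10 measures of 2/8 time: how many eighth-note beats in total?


Solution.
Time signature 2/8: the bottom number 8 means the eighth note gets one count
The top number 2 means 2 eighth-note beats per measure
Total = 2 × 10 measures
= 20 eighth-note beats


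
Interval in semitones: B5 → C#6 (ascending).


Working:
Absolute semitone position = octave×12 + chromatic position
B5: 5×12 + 11 = 71
C#6: 6×12 + 1 = 73
Difference = 73 - 71 = 2
= 2 semitones


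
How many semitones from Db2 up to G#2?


Reasoning:
Absolute semitone position = octave×12 + chromatic position
Db2: 2×12 + 1 = 25
G#2: 2×12 + 8 = 32
Difference = 32 - 25 = 7
= 7 semitones


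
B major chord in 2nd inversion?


Root position: B D# F#
2nd inversion: move root and 3rd up an octave
Bass note: F#
Notes (bottom to top) = F# B D#


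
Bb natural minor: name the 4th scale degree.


Natural minor scale pattern: W-H-W-W-H-W-W (2-1-2-2-1-2-2 semitones)
Starting from Bb:
  Bb + 2 semitones → C
  C + 1 semitone → Db
  Db + 2 semitones → Eb
  Eb + 2 semitones → F
  F + 1 semitone → Gb
  Gb + 2 semitones → Ab
  Ab + 2 semitones → Bb
Scale: Bb C Db Eb F Gb Ab
Degree 4 = Eb


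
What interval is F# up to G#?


Step by step:
Letter names: F → G spans 2 letter names → a 2nd
Semitones: F# → G# = 2 half-steps
A 2nd of 2 semitones is a major 2nd
= major 2nd


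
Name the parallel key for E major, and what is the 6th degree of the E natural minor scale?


Step by step:
Parallel keys share the same tonic but differ in mode
E major → parallel is E minor
E natural minor scale: E F# G A B C D
= E minor; 6th degree = C


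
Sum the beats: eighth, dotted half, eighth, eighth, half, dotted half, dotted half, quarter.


Working:
Beat values:
  eighth = 0.5 beats
  dotted half = 3 beats
  eighth = 0.5 beats
  eighth = 0.5 beats
  half = 2 beats
  dotted half = 3 beats
  dotted half = 3 beats
  quarter = 1 beat
Sum = 0.5 + 3 + 0.5 + 0.5 + 2 + 3 + 3 + 1
= 13.5 beats


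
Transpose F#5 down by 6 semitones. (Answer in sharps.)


Working:
F#5: chromatic position 6 in octave 5 → absolute = 5×12 + 6 = 66
Transpose down 6: 66 - 6 = 60
60 = 5×12 + 0 → C in octave 5
Result = C5
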